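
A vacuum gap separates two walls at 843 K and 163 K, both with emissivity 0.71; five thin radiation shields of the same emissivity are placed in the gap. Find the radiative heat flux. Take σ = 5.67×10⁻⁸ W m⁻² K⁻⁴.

q ≈ 2620 W/m²

Each of the 6 gaps contributes resistance (2/ε − 1) = 2/0.71 − 1 = 1.817; total = 10.90.
q = σ(T₁⁴ − T₂⁴) / 10.90 = 5.67×10⁻⁸ × 5.04×10^11 / 10.90 = 2620 W/m².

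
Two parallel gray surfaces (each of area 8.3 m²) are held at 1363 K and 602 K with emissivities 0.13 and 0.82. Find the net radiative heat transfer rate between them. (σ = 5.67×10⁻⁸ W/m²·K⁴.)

For two large parallel gray plates, q = σ(T₁⁴ − T₂⁴) / (1/ε₁ + 1/ε₂ − 1).
1/ε₁ + 1/ε₂ − 1 = 1/0.13 + 1/0.82 − 1 = 7.912.
T₁⁴ − T₂⁴ = 3.45×10^12 − 1.31×10^11 = 3.32×10^12 K⁴.
q = 5.67×10⁻⁸ × 3.32×10^12 / 7.912 = 23800 W/m².
Q = q·A = 23800 × 8.3 = 1.97×10^5 W.

Q ≈ 1.97×10^5 W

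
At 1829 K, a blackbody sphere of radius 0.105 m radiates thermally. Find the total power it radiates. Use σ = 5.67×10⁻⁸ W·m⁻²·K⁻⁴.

A = 4πr² = 4π × (0.105)² = 0.139 m².
P = σAT⁴ = 5.67×10⁻⁸ × 0.139 × (1829)⁴ = 5.67×10⁻⁸ × 0.139 × 1.12×10^13.
P = 87900 W.

P ≈ 87900 W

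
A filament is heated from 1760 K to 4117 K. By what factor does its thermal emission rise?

P ∝ T⁴, so the ratio is (4117/1760)⁴ = (2.339)⁴ = 29.9.

ratio ≈ 29.9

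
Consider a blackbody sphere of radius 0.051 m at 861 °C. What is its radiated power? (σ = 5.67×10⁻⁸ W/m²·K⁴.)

A = 4πr² = 4π × (0.051)² = 0.0327 m².
861 °C = 1134 K.
P = σAT⁴ = 5.67×10⁻⁸ × 0.0327 × (1134)⁴ = 5.67×10⁻⁸ × 0.0327 × 1.65×10^12.
P = 3060 W.

P ≈ 3060 W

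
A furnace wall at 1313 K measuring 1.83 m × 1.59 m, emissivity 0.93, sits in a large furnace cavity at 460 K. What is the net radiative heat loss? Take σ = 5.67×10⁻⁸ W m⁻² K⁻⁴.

Q ≈ 4.49×10^5 W

A = 1.83 × 1.59 = 2.91 m².
Q = εσA(T⁴ − T_s⁴). T⁴ − T_s⁴ = (1313)⁴ − (460)⁴ = 2.97×10^12 − 4.48×10^10 = 2.93×10^12 K⁴.
Q = 0.93 × 5.67×10⁻⁸ × 2.91 × 2.93×10^12 = 4.49×10^5 W.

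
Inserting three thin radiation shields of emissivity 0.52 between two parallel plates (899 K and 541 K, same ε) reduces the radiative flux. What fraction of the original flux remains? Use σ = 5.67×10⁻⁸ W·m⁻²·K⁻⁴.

ratio ≈ 0.250

With N identical shields there are N+1 = 4 gaps in series, each with the same radiative resistance, so the flux falls to 1/(N+1) of its unshielded value.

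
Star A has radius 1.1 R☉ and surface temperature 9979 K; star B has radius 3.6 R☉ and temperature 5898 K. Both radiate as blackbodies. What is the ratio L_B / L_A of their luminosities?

L = 4πR²σT⁴ ∝ R²T⁴, so L_B/L_A = (3.6/1.1)² × (5898/9979)⁴ = 10.7 × 0.122 = 1.31.

L_B/L_A ≈ 1.31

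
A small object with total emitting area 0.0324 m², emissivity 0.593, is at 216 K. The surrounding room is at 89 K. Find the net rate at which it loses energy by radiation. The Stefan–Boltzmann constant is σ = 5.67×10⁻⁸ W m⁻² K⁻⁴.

Q ≈ 2.30 W

Q = εσA(T⁴ − T_s⁴). T⁴ − T_s⁴ = (216)⁴ − (89)⁴ = 2.18×10^9 − 6.27×10^7 = 2.11×10^9 K⁴.
Q = 0.593 × 5.67×10⁻⁸ × 0.0324 × 2.11×10^9 = 2.30 W.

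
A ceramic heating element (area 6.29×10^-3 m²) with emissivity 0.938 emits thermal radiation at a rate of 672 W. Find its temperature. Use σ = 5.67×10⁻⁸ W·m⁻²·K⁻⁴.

From P = εσAT⁴, T = (P / εσA)^(1/4) = (672 / (0.938 × 5.67×10⁻⁸ × 6.29×10^-3))^(1/4).
T = (2.01×10^12)^(1/4) = 1190 K.

T ≈ 1190 K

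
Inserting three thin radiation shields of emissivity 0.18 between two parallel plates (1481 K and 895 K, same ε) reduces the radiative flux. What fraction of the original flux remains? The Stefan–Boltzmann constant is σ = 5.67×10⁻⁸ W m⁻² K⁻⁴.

ratio ≈ 0.250

With N identical shields there are N+1 = 4 gaps in series, each with the same radiative resistance, so the flux falls to 1/(N+1) of its unshielded value.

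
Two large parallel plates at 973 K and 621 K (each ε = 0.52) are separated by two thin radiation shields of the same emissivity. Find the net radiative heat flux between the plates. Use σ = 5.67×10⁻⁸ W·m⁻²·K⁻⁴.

q ≈ 4960 W/m²

Each of the 3 gaps contributes resistance (2/ε − 1) = 2/0.52 − 1 = 2.846; total = 8.538.
q = σ(T₁⁴ − T₂⁴) / 8.538 = 5.67×10⁻⁸ × 7.48×10^11 / 8.538 = 4960 W/m².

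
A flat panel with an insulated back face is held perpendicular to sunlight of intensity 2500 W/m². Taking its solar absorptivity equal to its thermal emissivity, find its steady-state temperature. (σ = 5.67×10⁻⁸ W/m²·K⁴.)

T ≈ 458 K

Absorbed flux αS = emitted flux εσT⁴ (one radiating face); with α = ε, T = (S/σ)^(1/4).
T = (2500 / 5.67×10⁻⁸)^(1/4) = (4.41×10^10)^(1/4).
T = 458 K.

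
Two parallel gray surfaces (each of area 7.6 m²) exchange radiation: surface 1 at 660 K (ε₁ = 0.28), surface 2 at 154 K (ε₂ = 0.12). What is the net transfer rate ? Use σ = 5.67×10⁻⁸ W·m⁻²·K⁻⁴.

For two large parallel gray plates, q = σ(T₁⁴ − T₂⁴) / (1/ε₁ + 1/ε₂ − 1).
1/ε₁ + 1/ε₂ − 1 = 1/0.28 + 1/0.12 − 1 = 10.90.
T₁⁴ − T₂⁴ = 1.90×10^11 − 5.62×10^8 = 1.89×10^11 K⁴.
q = 5.67×10⁻⁸ × 1.89×10^11 / 10.90 = 984 W/m².
Q = q·A = 984 × 7.6 = 7480 W.

Q ≈ 7480 W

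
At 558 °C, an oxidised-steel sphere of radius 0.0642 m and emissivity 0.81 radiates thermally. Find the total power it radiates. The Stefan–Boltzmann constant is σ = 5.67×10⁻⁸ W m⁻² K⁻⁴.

A = 4πr² = 4π × (0.0642)² = 0.0518 m².
558 °C = 831 K.
P = εσAT⁴ = 0.81 × 5.67×10⁻⁸ × 0.0518 × (831)⁴ = 0.81 × 5.67×10⁻⁸ × 0.0518 × 4.77×10^11.
P = 1130 W.

P ≈ 1130 W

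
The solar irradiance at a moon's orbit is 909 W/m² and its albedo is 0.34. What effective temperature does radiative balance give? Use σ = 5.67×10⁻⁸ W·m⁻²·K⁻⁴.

Power absorbed = (1−a)S·πR²; power emitted = 4πR²σT⁴. Equating and cancelling πR²:
T = ((1−a)S / 4σ)^(1/4) = (600 / (4 × 5.67×10⁻⁸))^(1/4) = (2.65×10^9)^(1/4).
T = 227 K.

T ≈ 227 K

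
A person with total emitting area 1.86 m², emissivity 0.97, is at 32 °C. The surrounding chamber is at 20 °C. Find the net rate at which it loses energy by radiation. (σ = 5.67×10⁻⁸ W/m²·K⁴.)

Q ≈ 131 W

Convert: 32 °C = 305 K; 20 °C = 293 K.
Q = εσA(T⁴ − T_s⁴). T⁴ − T_s⁴ = (305)⁴ − (293)⁴ = 8.65×10^9 − 7.37×10^9 = 1.28×10^9 K⁴.
Q = 0.97 × 5.67×10⁻⁸ × 1.86 × 1.28×10^9 = 131 W.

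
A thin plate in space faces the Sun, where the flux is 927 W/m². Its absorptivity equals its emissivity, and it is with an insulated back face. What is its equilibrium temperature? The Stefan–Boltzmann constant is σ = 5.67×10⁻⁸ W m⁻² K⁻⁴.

Absorbed flux αS = emitted flux εσT⁴ (one radiating face); with α = ε, T = (S/σ)^(1/4).
T = (927 / 5.67×10⁻⁸)^(1/4) = (1.63×10^10)^(1/4).
T = 358 K.

T ≈ 358 K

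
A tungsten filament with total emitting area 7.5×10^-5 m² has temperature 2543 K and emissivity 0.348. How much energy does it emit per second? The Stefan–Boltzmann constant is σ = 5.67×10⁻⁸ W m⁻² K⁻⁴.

Stefan–Boltzmann: P = εσAT⁴ = 0.348 × 5.67×10⁻⁸ × 7.50×10^-5 × (2543)⁴ = 0.348 × 5.67×10⁻⁸ × 7.50×10^-5 × 4.18×10^13.
P = 61.9 W.

P ≈ 61.9 W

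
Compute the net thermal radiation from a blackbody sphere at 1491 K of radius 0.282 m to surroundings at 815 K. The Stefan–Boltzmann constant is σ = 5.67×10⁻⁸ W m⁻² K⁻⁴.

A = 4πr² = 4π × (0.282)² = 0.999 m².
Q = σA(T⁴ − T_s⁴). T⁴ − T_s⁴ = (1491)⁴ − (815)⁴ = 4.94×10^12 − 4.41×10^11 = 4.50×10^12 K⁴.
Q = 5.67×10⁻⁸ × 0.999 × 4.50×10^12 = 2.55×10^5 W.

Q ≈ 2.55×10^5 W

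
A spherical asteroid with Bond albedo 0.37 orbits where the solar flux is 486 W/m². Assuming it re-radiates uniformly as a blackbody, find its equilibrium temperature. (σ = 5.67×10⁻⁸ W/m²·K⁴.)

Power absorbed = (1−a)S·πR²; power emitted = 4πR²σT⁴. Equating and cancelling πR²:
T = ((1−a)S / 4σ)^(1/4) = (306 / (4 × 5.67×10⁻⁸))^(1/4) = (1.35×10^9)^(1/4).
T = 192 K.

T ≈ 192 K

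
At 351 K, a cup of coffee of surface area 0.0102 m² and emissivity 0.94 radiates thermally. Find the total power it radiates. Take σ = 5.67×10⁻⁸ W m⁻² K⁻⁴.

P = εσAT⁴ = 0.94 × 5.67×10⁻⁸ × 0.0102 × (351)⁴ = 0.94 × 5.67×10⁻⁸ × 0.0102 × 1.52×10^10.
P = 8.25 W.

P ≈ 8.25 W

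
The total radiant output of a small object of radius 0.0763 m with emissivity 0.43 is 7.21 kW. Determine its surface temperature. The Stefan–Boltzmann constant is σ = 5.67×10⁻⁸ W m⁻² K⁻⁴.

T ≈ 1420 K

A = 4πr² = 4π × (0.0763)² = 0.0732 m².
From P = εσAT⁴, T = (P / εσA)^(1/4) = (7210 / (0.43 × 5.67×10⁻⁸ × 0.0732))^(1/4).
T = (4.04×10^12)^(1/4) = 1420 K.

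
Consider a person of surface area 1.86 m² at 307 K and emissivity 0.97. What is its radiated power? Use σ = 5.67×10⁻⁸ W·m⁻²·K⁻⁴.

Stefan–Boltzmann: P = εσAT⁴ = 0.97 × 5.67×10⁻⁸ × 1.86 × (307)⁴ = 0.97 × 5.67×10⁻⁸ × 1.86 × 8.88×10^9.
P = 909 W.

P ≈ 909 W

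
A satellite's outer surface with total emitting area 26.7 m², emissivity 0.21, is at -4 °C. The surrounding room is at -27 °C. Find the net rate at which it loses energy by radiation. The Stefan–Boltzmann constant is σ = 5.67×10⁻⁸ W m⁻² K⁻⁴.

Q ≈ 500 W

Convert: -4 °C = 269 K; -27 °C = 246 K.
Q = εσA(T⁴ − T_s⁴). T⁴ − T_s⁴ = (269)⁴ − (246)⁴ = 5.24×10^9 − 3.66×10^9 = 1.57×10^9 K⁴.
Q = 0.21 × 5.67×10⁻⁸ × 26.7 × 1.57×10^9 = 500 W.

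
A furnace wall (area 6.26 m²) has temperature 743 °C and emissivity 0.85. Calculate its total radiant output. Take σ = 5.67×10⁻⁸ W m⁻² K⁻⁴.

P ≈ 3.21×10^5 W

743 °C = 1016 K.
Stefan–Boltzmann: P = εσAT⁴ = 0.85 × 5.67×10⁻⁸ × 6.26 × (1016)⁴ = 0.85 × 5.67×10⁻⁸ × 6.26 × 1.07×10^12.
P = 3.21×10^5 W.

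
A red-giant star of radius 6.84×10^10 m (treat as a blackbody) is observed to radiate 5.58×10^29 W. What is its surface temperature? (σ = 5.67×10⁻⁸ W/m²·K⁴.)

T ≈ 3600 K

A = 4πr² = 4π × (6.84×10^10)² = 5.88×10^22 m².
From P = σAT⁴, T = (P / σA)^(1/4) = (5.58×10^29 / (5.67×10⁻⁸ × 5.88×10^22))^(1/4).
T = (1.67×10^14)^(1/4) = 3600 K.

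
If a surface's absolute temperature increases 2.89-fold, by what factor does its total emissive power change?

factor ≈ 69.8

P ∝ T⁴, so the power scales as (2.89)⁴ = 69.8.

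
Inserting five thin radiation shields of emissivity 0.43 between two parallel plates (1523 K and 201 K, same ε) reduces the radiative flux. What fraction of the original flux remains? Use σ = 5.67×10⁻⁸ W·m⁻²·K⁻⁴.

ratio ≈ 0.167

With N identical shields there are N+1 = 6 gaps in series, each with the same radiative resistance, so the flux falls to 1/(N+1) of its unshielded value.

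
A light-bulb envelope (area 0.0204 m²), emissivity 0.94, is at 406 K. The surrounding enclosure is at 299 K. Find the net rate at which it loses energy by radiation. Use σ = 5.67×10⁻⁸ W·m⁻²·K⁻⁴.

Q ≈ 20.9 W

Q = εσA(T⁴ − T_s⁴). T⁴ − T_s⁴ = (406)⁴ − (299)⁴ = 2.72×10^10 − 7.99×10^9 = 1.92×10^10 K⁴.
Q = 0.94 × 5.67×10⁻⁸ × 0.0204 × 1.92×10^10 = 20.9 W.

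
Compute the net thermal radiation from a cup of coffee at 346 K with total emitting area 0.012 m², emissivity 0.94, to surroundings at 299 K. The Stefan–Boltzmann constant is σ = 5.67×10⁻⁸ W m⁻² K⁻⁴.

Q = εσA(T⁴ − T_s⁴). T⁴ − T_s⁴ = (346)⁴ − (299)⁴ = 1.43×10^10 − 7.99×10^9 = 6.34×10^9 K⁴.
Q = 0.94 × 5.67×10⁻⁸ × 0.0120 × 6.34×10^9 = 4.05 W.

Q ≈ 4.05 W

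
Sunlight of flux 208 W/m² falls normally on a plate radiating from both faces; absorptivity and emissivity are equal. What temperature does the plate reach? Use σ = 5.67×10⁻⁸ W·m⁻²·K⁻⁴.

Absorbed flux αS = emitted flux 2εσT⁴ per unit area; with α = ε this gives T = (S/2σ)^(1/4).
T = (208 / (2 × 5.67×10⁻⁸))^(1/4) = (1.83×10^9)^(1/4).
T = 207 K.

T ≈ 207 K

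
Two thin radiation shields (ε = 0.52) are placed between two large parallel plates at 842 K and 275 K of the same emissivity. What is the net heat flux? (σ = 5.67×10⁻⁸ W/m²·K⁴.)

q ≈ 3300 W/m²

Each of the 3 gaps contributes resistance (2/ε − 1) = 2/0.52 − 1 = 2.846; total = 8.538.
q = σ(T₁⁴ − T₂⁴) / 8.538 = 5.67×10⁻⁸ × 4.97×10^11 / 8.538 = 3300 W/m².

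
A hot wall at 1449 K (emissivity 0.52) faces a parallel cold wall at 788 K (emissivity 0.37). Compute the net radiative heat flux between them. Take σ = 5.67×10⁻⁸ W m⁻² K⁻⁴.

q ≈ 62900 W/m²

For two large parallel gray plates, q = σ(T₁⁴ − T₂⁴) / (1/ε₁ + 1/ε₂ − 1).
1/ε₁ + 1/ε₂ − 1 = 1/0.52 + 1/0.37 − 1 = 3.626.
T₁⁴ − T₂⁴ = 4.41×10^12 − 3.86×10^11 = 4.02×10^12 K⁴.
q = 5.67×10⁻⁸ × 4.02×10^12 / 3.626 = 62900 W/m².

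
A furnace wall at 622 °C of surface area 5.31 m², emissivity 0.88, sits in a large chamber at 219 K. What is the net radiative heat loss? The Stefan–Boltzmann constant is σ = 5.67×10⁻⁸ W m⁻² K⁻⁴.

Q ≈ 1.69×10^5 W

Convert: 622 °C = 895 K.
Q = εσA(T⁴ − T_s⁴). T⁴ − T_s⁴ = (895)⁴ − (219)⁴ = 6.42×10^11 − 2.30×10^9 = 6.39×10^11 K⁴.
Q = 0.88 × 5.67×10⁻⁸ × 5.31 × 6.39×10^11 = 1.69×10^5 W.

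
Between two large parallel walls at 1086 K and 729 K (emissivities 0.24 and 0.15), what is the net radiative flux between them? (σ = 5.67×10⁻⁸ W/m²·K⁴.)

For two large parallel gray plates, q = σ(T₁⁴ − T₂⁴) / (1/ε₁ + 1/ε₂ − 1).
1/ε₁ + 1/ε₂ − 1 = 1/0.24 + 1/0.15 − 1 = 9.833.
T₁⁴ − T₂⁴ = 1.39×10^12 − 2.82×10^11 = 1.11×10^12 K⁴.
q = 5.67×10⁻⁸ × 1.11×10^12 / 9.833 = 6390 W/m².

q ≈ 6390 W/m²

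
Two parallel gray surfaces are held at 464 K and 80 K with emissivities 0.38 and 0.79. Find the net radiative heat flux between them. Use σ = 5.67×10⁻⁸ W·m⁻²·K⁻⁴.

q ≈ 906 W/m²

For two large parallel gray plates, q = σ(T₁⁴ − T₂⁴) / (1/ε₁ + 1/ε₂ − 1).
1/ε₁ + 1/ε₂ − 1 = 1/0.38 + 1/0.79 − 1 = 2.897.
T₁⁴ − T₂⁴ = 4.64×10^10 − 4.10×10^7 = 4.63×10^10 K⁴.
q = 5.67×10⁻⁸ × 4.63×10^10 / 2.897 = 906 W/m².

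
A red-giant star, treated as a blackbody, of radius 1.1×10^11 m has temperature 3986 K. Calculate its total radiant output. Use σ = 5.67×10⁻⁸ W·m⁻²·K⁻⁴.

A = 4πr² = 4π × (1.1×10^11)² = 1.52×10^23 m².
P = σAT⁴ = 5.67×10⁻⁸ × 1.52×10^23 × (3986)⁴ = 5.67×10⁻⁸ × 1.52×10^23 × 2.52×10^14.
P = 2.18×10^30 W.

P ≈ 2.18×10^30 W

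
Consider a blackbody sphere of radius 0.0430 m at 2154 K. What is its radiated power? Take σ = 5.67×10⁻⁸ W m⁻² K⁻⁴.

P ≈ 28400 W

A = 4πr² = 4π × (0.0430)² = 0.0232 m².
P = σAT⁴ = 5.67×10⁻⁸ × 0.0232 × (2154)⁴ = 5.67×10⁻⁸ × 0.0232 × 2.15×10^13.
P = 28400 W.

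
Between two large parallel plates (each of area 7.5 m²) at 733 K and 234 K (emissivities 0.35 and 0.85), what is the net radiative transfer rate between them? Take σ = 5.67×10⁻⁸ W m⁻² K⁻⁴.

For two large parallel gray plates, q = σ(T₁⁴ − T₂⁴) / (1/ε₁ + 1/ε₂ − 1).
1/ε₁ + 1/ε₂ − 1 = 1/0.35 + 1/0.85 − 1 = 3.034.
T₁⁴ − T₂⁴ = 2.89×10^11 − 3.00×10^9 = 2.86×10^11 K⁴.
q = 5.67×10⁻⁸ × 2.86×10^11 / 3.034 = 5340 W/m².
Q = q·A = 5340 × 7.5 = 40000 W.

Q ≈ 40000 W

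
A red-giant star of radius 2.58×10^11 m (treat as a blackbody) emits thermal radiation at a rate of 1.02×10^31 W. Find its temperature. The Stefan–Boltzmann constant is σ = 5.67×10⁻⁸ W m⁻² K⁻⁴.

T ≈ 3830 K

A = 4πr² = 4π × (2.58×10^11)² = 8.36×10^23 m².
From P = σAT⁴, T = (P / σA)^(1/4) = (1.02×10^31 / (5.67×10⁻⁸ × 8.36×10^23))^(1/4).
T = (2.15×10^14)^(1/4) = 3830 K.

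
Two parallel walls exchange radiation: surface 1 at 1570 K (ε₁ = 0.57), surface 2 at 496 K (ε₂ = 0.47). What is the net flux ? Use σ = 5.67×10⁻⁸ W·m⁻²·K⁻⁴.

q ≈ 1.18×10^5 W/m²

For two large parallel gray plates, q = σ(T₁⁴ − T₂⁴) / (1/ε₁ + 1/ε₂ − 1).
1/ε₁ + 1/ε₂ − 1 = 1/0.57 + 1/0.47 − 1 = 2.882.
T₁⁴ − T₂⁴ = 6.08×10^12 − 6.05×10^10 = 6.02×10^12 K⁴.
q = 5.67×10⁻⁸ × 6.02×10^12 / 2.882 = 1.18×10^5 W/m².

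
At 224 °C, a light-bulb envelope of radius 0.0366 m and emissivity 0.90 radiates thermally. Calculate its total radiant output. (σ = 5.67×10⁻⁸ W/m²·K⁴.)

A = 4πr² = 4π × (0.0366)² = 0.0168 m².
224 °C = 497 K.
Stefan–Boltzmann: P = εσAT⁴ = 0.90 × 5.67×10⁻⁸ × 0.0168 × (497)⁴ = 0.90 × 5.67×10⁻⁸ × 0.0168 × 6.10×10^10.
P = 52.4 W.

P ≈ 52.4 W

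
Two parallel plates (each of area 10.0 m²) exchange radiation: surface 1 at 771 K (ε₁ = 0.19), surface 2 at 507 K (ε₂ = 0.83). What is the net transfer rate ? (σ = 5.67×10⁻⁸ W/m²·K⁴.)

Q ≈ 29800 W

For two large parallel gray plates, q = σ(T₁⁴ − T₂⁴) / (1/ε₁ + 1/ε₂ − 1).
1/ε₁ + 1/ε₂ − 1 = 1/0.19 + 1/0.83 − 1 = 5.468.
T₁⁴ − T₂⁴ = 3.53×10^11 − 6.61×10^10 = 2.87×10^11 K⁴.
q = 5.67×10⁻⁸ × 2.87×10^11 / 5.468 = 2980 W/m².
Q = q·A = 2980 × 10.0 = 29800 W.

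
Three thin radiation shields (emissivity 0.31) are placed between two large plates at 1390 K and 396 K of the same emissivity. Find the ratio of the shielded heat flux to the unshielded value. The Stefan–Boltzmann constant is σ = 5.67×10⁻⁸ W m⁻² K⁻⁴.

With N identical shields there are N+1 = 4 gaps in series, each with the same radiative resistance, so the flux falls to 1/(N+1) of its unshielded value.

ratio ≈ 0.250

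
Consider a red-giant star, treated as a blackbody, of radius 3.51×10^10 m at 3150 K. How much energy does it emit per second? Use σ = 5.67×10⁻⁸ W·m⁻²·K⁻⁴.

A = 4πr² = 4π × (3.51×10^10)² = 1.55×10^22 m².
P = σAT⁴ = 5.67×10⁻⁸ × 1.55×10^22 × (3150)⁴ = 5.67×10⁻⁸ × 1.55×10^22 × 9.85×10^13.
P = 8.64×10^28 W.

P ≈ 8.64×10^28 W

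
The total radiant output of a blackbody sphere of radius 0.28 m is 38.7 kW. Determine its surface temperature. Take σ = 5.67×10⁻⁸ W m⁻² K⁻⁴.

T ≈ 912 K

A = 4πr² = 4π × (0.28)² = 0.985 m².
From P = σAT⁴, T = (P / σA)^(1/4) = (38700 / (5.67×10⁻⁸ × 0.985))^(1/4).
T = (6.93×10^11)^(1/4) = 912 K.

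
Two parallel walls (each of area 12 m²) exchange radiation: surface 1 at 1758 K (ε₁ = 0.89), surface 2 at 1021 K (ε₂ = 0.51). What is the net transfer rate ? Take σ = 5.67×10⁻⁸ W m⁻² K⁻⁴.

For two large parallel gray plates, q = σ(T₁⁴ − T₂⁴) / (1/ε₁ + 1/ε₂ − 1).
1/ε₁ + 1/ε₂ − 1 = 1/0.89 + 1/0.51 − 1 = 2.084.
T₁⁴ − T₂⁴ = 9.55×10^12 − 1.09×10^12 = 8.46×10^12 K⁴.
q = 5.67×10⁻⁸ × 8.46×10^12 / 2.084 = 2.30×10^5 W/m².
Q = q·A = 2.30×10^5 × 12 = 2.76×10^6 W.

Q ≈ 2.76×10^6 W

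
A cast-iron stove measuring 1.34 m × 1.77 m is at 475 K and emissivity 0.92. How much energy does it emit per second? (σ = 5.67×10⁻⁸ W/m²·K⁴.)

P ≈ 6300 W

A = 1.34 × 1.77 = 2.37 m².
Stefan–Boltzmann: P = εσAT⁴ = 0.92 × 5.67×10⁻⁸ × 2.37 × (475)⁴ = 0.92 × 5.67×10⁻⁸ × 2.37 × 5.09×10^10.
P = 6300 W.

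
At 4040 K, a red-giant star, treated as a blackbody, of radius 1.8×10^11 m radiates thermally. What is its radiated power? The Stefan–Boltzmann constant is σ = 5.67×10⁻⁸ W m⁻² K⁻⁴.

A = 4πr² = 4π × (1.8×10^11)² = 4.07×10^23 m².
P = σAT⁴ = 5.67×10⁻⁸ × 4.07×10^23 × (4040)⁴ = 5.67×10⁻⁸ × 4.07×10^23 × 2.66×10^14.
P = 6.15×10^30 W.

P ≈ 6.15×10^30 W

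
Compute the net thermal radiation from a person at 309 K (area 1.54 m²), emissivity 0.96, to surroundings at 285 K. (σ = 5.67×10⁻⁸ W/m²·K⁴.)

Q ≈ 211 W

Q = εσA(T⁴ − T_s⁴). T⁴ − T_s⁴ = (309)⁴ − (285)⁴ = 9.12×10^9 − 6.60×10^9 = 2.52×10^9 K⁴.
Q = 0.96 × 5.67×10⁻⁸ × 1.54 × 2.52×10^9 = 211 W.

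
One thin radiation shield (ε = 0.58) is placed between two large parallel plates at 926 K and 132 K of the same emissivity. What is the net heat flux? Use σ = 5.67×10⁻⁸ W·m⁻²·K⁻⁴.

Each of the 2 gaps contributes resistance (2/ε − 1) = 2/0.58 − 1 = 2.448; total = 4.897.
q = σ(T₁⁴ − T₂⁴) / 4.897 = 5.67×10⁻⁸ × 7.35×10^11 / 4.897 = 8510 W/m².

q ≈ 8510 W/m²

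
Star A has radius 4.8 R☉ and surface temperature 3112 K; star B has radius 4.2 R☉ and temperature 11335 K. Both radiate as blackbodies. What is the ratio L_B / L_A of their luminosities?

L_B/L_A ≈ 135

L = 4πR²σT⁴ ∝ R²T⁴, so L_B/L_A = (4.2/4.8)² × (11335/3112)⁴ = 0.766 × 176 = 135.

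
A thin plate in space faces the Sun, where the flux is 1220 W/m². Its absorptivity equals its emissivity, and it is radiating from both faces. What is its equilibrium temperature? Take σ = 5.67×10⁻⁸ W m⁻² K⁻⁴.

T ≈ 322 K

Absorbed flux αS = emitted flux 2εσT⁴ per unit area; with α = ε this gives T = (S/2σ)^(1/4).
T = (1220 / (2 × 5.67×10⁻⁸))^(1/4) = (1.08×10^10)^(1/4).
T = 322 K.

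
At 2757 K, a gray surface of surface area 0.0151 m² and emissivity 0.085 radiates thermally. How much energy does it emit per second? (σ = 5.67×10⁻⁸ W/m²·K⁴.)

P ≈ 4200 W

P = εσAT⁴ = 0.085 × 5.67×10⁻⁸ × 0.0151 × (2757)⁴ = 0.085 × 5.67×10⁻⁸ × 0.0151 × 5.78×10^13.
P = 4200 W.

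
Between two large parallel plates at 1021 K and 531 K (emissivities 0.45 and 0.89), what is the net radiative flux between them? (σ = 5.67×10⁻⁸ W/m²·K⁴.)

For two large parallel gray plates, q = σ(T₁⁴ − T₂⁴) / (1/ε₁ + 1/ε₂ − 1).
1/ε₁ + 1/ε₂ − 1 = 1/0.45 + 1/0.89 − 1 = 2.346.
T₁⁴ − T₂⁴ = 1.09×10^12 − 7.95×10^10 = 1.01×10^12 K⁴.
q = 5.67×10⁻⁸ × 1.01×10^12 / 2.346 = 24300 W/m².

q ≈ 24300 W/m²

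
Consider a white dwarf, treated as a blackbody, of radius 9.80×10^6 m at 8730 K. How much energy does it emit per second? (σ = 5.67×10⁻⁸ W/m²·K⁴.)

P ≈ 3.97×10^23 W

A = 4πr² = 4π × (9.80×10^6)² = 1.21×10^15 m².
P = σAT⁴ = 5.67×10⁻⁸ × 1.21×10^15 × (8730)⁴ = 5.67×10⁻⁸ × 1.21×10^15 × 5.81×10^15.
P = 3.97×10^23 W.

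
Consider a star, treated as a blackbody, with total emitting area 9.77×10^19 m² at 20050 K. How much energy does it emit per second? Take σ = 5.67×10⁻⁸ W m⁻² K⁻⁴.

P = σAT⁴ = 5.67×10⁻⁸ × 9.77×10^19 × (20050)⁴ = 5.67×10⁻⁸ × 9.77×10^19 × 1.62×10^17.
P = 8.95×10^29 W.

P ≈ 8.95×10^29 W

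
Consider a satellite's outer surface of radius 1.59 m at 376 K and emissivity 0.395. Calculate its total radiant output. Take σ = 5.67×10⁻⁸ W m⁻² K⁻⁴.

A = 4πr² = 4π × (1.59)² = 31.8 m².
P = εσAT⁴ = 0.395 × 5.67×10⁻⁸ × 31.8 × (376)⁴ = 0.395 × 5.67×10⁻⁸ × 31.8 × 2.00×10^10.
P = 14200 W.

P ≈ 14200 W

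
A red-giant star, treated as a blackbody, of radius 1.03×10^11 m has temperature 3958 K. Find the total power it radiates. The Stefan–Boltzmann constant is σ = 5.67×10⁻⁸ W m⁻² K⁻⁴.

A = 4πr² = 4π × (1.03×10^11)² = 1.33×10^23 m².
P = σAT⁴ = 5.67×10⁻⁸ × 1.33×10^23 × (3958)⁴ = 5.67×10⁻⁸ × 1.33×10^23 × 2.45×10^14.
P = 1.86×10^30 W.

P ≈ 1.86×10^30 W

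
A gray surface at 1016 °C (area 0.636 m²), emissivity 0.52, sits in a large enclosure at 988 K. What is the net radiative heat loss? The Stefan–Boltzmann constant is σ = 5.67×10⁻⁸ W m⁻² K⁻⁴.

Convert: 1016 °C = 1289 K.
Q = εσA(T⁴ − T_s⁴). T⁴ − T_s⁴ = (1289)⁴ − (988)⁴ = 2.76×10^12 − 9.53×10^11 = 1.81×10^12 K⁴.
Q = 0.52 × 5.67×10⁻⁸ × 0.636 × 1.81×10^12 = 33900 W.

Q ≈ 33900 W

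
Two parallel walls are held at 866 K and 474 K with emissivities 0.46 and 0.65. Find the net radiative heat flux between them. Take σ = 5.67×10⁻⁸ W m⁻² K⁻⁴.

For two large parallel gray plates, q = σ(T₁⁴ − T₂⁴) / (1/ε₁ + 1/ε₂ − 1).
1/ε₁ + 1/ε₂ − 1 = 1/0.46 + 1/0.65 − 1 = 2.712.
T₁⁴ − T₂⁴ = 5.62×10^11 − 5.05×10^10 = 5.12×10^11 K⁴.
q = 5.67×10⁻⁸ × 5.12×10^11 / 2.712 = 10700 W/m².

q ≈ 10700 W/m²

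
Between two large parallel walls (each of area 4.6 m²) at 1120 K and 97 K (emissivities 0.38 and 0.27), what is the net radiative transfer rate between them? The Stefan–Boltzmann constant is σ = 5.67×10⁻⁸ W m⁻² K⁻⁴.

For two large parallel gray plates, q = σ(T₁⁴ − T₂⁴) / (1/ε₁ + 1/ε₂ − 1).
1/ε₁ + 1/ε₂ − 1 = 1/0.38 + 1/0.27 − 1 = 5.335.
T₁⁴ − T₂⁴ = 1.57×10^12 − 8.85×10^7 = 1.57×10^12 K⁴.
q = 5.67×10⁻⁸ × 1.57×10^12 / 5.335 = 16700 W/m².
Q = q·A = 16700 × 4.6 = 76900 W.

Q ≈ 76900 W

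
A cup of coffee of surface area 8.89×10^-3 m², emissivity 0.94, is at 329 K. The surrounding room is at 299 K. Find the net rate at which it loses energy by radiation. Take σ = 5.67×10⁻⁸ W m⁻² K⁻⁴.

Q ≈ 1.76 W

Q = εσA(T⁴ − T_s⁴). T⁴ − T_s⁴ = (329)⁴ − (299)⁴ = 1.17×10^10 − 7.99×10^9 = 3.72×10^9 K⁴.
Q = 0.94 × 5.67×10⁻⁸ × 8.89×10^-3 × 3.72×10^9 = 1.76 W.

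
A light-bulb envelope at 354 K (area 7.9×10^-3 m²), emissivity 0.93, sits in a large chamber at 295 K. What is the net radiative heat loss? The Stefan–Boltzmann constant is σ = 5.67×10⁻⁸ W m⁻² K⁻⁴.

Q = εσA(T⁴ − T_s⁴). T⁴ − T_s⁴ = (354)⁴ − (295)⁴ = 1.57×10^10 − 7.57×10^9 = 8.13×10^9 K⁴.
Q = 0.93 × 5.67×10⁻⁸ × 7.90×10^-3 × 8.13×10^9 = 3.39 W.

Q ≈ 3.39 W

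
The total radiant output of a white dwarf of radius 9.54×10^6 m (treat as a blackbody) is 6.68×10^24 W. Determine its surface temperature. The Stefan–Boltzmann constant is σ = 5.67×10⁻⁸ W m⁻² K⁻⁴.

T ≈ 17900 K

A = 4πr² = 4π × (9.54×10^6)² = 1.14×10^15 m².
From P = σAT⁴, T = (P / σA)^(1/4) = (6.68×10^24 / (5.67×10⁻⁸ × 1.14×10^15))^(1/4).
T = (1.03×10^17)^(1/4) = 17900 K.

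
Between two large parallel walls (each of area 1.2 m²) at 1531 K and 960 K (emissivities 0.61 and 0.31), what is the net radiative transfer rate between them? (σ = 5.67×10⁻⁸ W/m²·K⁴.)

For two large parallel gray plates, q = σ(T₁⁴ − T₂⁴) / (1/ε₁ + 1/ε₂ − 1).
1/ε₁ + 1/ε₂ − 1 = 1/0.61 + 1/0.31 − 1 = 3.865.
T₁⁴ − T₂⁴ = 5.49×10^12 − 8.49×10^11 = 4.64×10^12 K⁴.
q = 5.67×10⁻⁸ × 4.64×10^12 / 3.865 = 68100 W/m².
Q = q·A = 68100 × 1.2 = 81800 W.

Q ≈ 81800 W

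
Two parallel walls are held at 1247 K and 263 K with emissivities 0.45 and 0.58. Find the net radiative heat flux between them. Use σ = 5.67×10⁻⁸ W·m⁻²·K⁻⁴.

q ≈ 46400 W/m²

For two large parallel gray plates, q = σ(T₁⁴ − T₂⁴) / (1/ε₁ + 1/ε₂ − 1).
1/ε₁ + 1/ε₂ − 1 = 1/0.45 + 1/0.58 − 1 = 2.946.
T₁⁴ − T₂⁴ = 2.42×10^12 − 4.78×10^9 = 2.41×10^12 K⁴.
q = 5.67×10⁻⁸ × 2.41×10^12 / 2.946 = 46400 W/m².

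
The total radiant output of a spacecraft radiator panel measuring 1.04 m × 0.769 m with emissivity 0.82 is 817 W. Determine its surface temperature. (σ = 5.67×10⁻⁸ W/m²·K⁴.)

A = 1.04 × 0.769 = 0.800 m².
From P = εσAT⁴, T = (P / εσA)^(1/4) = (817 / (0.82 × 5.67×10⁻⁸ × 0.800))^(1/4).
T = (2.20×10^10)^(1/4) = 385 K.

T ≈ 385 K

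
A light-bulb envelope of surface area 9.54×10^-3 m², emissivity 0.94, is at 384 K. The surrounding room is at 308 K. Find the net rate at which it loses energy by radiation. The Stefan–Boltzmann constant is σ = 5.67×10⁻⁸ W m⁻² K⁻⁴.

Q ≈ 6.48 W

Q = εσA(T⁴ − T_s⁴). T⁴ − T_s⁴ = (384)⁴ − (308)⁴ = 2.17×10^10 − 9.00×10^9 = 1.27×10^10 K⁴.
Q = 0.94 × 5.67×10⁻⁸ × 9.54×10^-3 × 1.27×10^10 = 6.48 W.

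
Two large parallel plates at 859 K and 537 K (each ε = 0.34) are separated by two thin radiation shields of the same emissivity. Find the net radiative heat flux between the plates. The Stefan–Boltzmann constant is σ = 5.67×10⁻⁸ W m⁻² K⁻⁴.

q ≈ 1790 W/m²

Each of the 3 gaps contributes resistance (2/ε − 1) = 2/0.34 − 1 = 4.882; total = 14.65.
q = σ(T₁⁴ − T₂⁴) / 14.65 = 5.67×10⁻⁸ × 4.61×10^11 / 14.65 = 1790 W/m².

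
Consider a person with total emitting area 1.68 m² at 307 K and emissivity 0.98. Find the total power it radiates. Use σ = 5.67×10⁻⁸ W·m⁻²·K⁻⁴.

Stefan–Boltzmann: P = εσAT⁴ = 0.98 × 5.67×10⁻⁸ × 1.68 × (307)⁴ = 0.98 × 5.67×10⁻⁸ × 1.68 × 8.88×10^9.
P = 829 W.

P ≈ 829 W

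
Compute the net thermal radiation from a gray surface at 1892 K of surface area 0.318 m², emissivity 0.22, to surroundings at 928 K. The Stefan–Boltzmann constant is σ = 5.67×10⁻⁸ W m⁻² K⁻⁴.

Q = εσA(T⁴ − T_s⁴). T⁴ − T_s⁴ = (1892)⁴ − (928)⁴ = 1.28×10^13 − 7.42×10^11 = 1.21×10^13 K⁴.
Q = 0.22 × 5.67×10⁻⁸ × 0.318 × 1.21×10^13 = 47900 W.

Q ≈ 47900 W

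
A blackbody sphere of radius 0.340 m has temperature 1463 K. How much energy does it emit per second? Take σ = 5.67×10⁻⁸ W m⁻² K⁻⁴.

A = 4πr² = 4π × (0.340)² = 1.45 m².
P = σAT⁴ = 5.67×10⁻⁸ × 1.45 × (1463)⁴ = 5.67×10⁻⁸ × 1.45 × 4.58×10^12.
P = 3.77×10^5 W.

P ≈ 3.77×10^5 W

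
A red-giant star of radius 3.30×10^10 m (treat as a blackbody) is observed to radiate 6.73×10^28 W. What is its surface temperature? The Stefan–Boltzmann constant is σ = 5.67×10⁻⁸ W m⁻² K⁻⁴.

T ≈ 3050 K

A = 4πr² = 4π × (3.30×10^10)² = 1.37×10^22 m².
From P = σAT⁴, T = (P / σA)^(1/4) = (6.73×10^28 / (5.67×10⁻⁸ × 1.37×10^22))^(1/4).
T = (8.67×10^13)^(1/4) = 3050 K.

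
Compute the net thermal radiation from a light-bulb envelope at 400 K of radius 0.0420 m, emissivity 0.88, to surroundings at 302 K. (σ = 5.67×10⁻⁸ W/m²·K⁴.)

A = 4πr² = 4π × (0.0420)² = 0.0222 m².
Q = εσA(T⁴ − T_s⁴). T⁴ − T_s⁴ = (400)⁴ − (302)⁴ = 2.56×10^10 − 8.32×10^9 = 1.73×10^10 K⁴.
Q = 0.88 × 5.67×10⁻⁸ × 0.0222 × 1.73×10^10 = 19.1 W.

Q ≈ 19.1 W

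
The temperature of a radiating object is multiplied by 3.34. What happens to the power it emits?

P ∝ T⁴, so the power scales as (3.34)⁴ = 124.

factor ≈ 124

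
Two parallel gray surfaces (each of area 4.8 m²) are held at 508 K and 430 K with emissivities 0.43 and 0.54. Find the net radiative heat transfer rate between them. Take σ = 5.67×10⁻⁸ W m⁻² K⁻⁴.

For two large parallel gray plates, q = σ(T₁⁴ − T₂⁴) / (1/ε₁ + 1/ε₂ − 1).
1/ε₁ + 1/ε₂ − 1 = 1/0.43 + 1/0.54 − 1 = 3.177.
T₁⁴ − T₂⁴ = 6.66×10^10 − 3.42×10^10 = 3.24×10^10 K⁴.
q = 5.67×10⁻⁸ × 3.24×10^10 / 3.177 = 578 W/m².
Q = q·A = 578 × 4.8 = 2780 W.

Q ≈ 2780 W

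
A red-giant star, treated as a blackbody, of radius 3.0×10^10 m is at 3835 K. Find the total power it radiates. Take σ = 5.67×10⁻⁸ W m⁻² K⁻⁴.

P ≈ 1.39×10^29 W

A = 4πr² = 4π × (3.0×10^10)² = 1.13×10^22 m².
P = σAT⁴ = 5.67×10⁻⁸ × 1.13×10^22 × (3835)⁴ = 5.67×10⁻⁸ × 1.13×10^22 × 2.16×10^14.
P = 1.39×10^29 W.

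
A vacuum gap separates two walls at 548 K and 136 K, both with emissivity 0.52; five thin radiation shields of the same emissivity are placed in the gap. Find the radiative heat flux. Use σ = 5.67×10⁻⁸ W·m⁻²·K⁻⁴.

q ≈ 298 W/m²

Each of the 6 gaps contributes resistance (2/ε − 1) = 2/0.52 − 1 = 2.846; total = 17.08.
q = σ(T₁⁴ − T₂⁴) / 17.08 = 5.67×10⁻⁸ × 8.98×10^10 / 17.08 = 298 W/m².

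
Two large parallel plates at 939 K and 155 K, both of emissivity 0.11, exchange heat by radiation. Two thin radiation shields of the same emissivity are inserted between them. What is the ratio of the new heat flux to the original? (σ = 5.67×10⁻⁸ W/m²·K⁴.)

With N identical shields there are N+1 = 3 gaps in series, each with the same radiative resistance, so the flux falls to 1/(N+1) of its unshielded value.

ratio ≈ 0.333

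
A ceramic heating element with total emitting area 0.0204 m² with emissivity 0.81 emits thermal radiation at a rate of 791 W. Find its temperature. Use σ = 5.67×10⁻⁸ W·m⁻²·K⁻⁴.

From P = εσAT⁴, T = (P / εσA)^(1/4) = (791 / (0.81 × 5.67×10⁻⁸ × 0.0204))^(1/4).
T = (8.44×10^11)^(1/4) = 959 K.

T ≈ 959 K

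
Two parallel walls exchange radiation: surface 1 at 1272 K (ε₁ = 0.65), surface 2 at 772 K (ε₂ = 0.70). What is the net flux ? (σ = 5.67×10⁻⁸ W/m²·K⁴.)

q ≈ 65200 W/m²

For two large parallel gray plates, q = σ(T₁⁴ − T₂⁴) / (1/ε₁ + 1/ε₂ − 1).
1/ε₁ + 1/ε₂ − 1 = 1/0.65 + 1/0.70 − 1 = 1.967.
T₁⁴ − T₂⁴ = 2.62×10^12 − 3.55×10^11 = 2.26×10^12 K⁴.
q = 5.67×10⁻⁸ × 2.26×10^12 / 1.967 = 65200 W/m².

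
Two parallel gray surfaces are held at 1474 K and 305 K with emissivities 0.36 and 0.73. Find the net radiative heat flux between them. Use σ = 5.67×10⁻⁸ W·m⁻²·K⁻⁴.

For two large parallel gray plates, q = σ(T₁⁴ − T₂⁴) / (1/ε₁ + 1/ε₂ − 1).
1/ε₁ + 1/ε₂ − 1 = 1/0.36 + 1/0.73 − 1 = 3.148.
T₁⁴ − T₂⁴ = 4.72×10^12 − 8.65×10^9 = 4.71×10^12 K⁴.
q = 5.67×10⁻⁸ × 4.71×10^12 / 3.148 = 84900 W/m².

q ≈ 84900 W/m²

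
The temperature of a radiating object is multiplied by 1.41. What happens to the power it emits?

factor ≈ 3.95

P ∝ T⁴, so the power scales as (1.41)⁴ = 3.95.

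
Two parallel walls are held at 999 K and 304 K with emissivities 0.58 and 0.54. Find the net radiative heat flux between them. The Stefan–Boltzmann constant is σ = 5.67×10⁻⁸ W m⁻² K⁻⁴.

For two large parallel gray plates, q = σ(T₁⁴ − T₂⁴) / (1/ε₁ + 1/ε₂ − 1).
1/ε₁ + 1/ε₂ − 1 = 1/0.58 + 1/0.54 − 1 = 2.576.
T₁⁴ − T₂⁴ = 9.96×10^11 − 8.54×10^9 = 9.87×10^11 K⁴.
q = 5.67×10⁻⁸ × 9.87×10^11 / 2.576 = 21700 W/m².

q ≈ 21700 W/m²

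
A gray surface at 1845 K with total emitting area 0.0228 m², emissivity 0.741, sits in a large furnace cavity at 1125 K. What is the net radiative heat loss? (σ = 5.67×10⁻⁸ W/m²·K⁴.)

Q ≈ 9570 W

Q = εσA(T⁴ − T_s⁴). T⁴ − T_s⁴ = (1845)⁴ − (1125)⁴ = 1.16×10^13 − 1.60×10^12 = 9.99×10^12 K⁴.
Q = 0.741 × 5.67×10⁻⁸ × 0.0228 × 9.99×10^12 = 9570 W.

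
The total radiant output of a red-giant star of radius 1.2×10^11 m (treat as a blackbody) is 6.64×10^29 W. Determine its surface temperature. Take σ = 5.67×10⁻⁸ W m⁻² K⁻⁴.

A = 4πr² = 4π × (1.2×10^11)² = 1.81×10^23 m².
From P = σAT⁴, T = (P / σA)^(1/4) = (6.64×10^29 / (5.67×10⁻⁸ × 1.81×10^23))^(1/4).
T = (6.47×10^13)^(1/4) = 2840 K.

T ≈ 2840 K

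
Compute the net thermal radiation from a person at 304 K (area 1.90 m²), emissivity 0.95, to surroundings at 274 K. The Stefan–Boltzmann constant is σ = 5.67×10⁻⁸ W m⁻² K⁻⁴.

Q ≈ 297 W

Q = εσA(T⁴ − T_s⁴). T⁴ − T_s⁴ = (304)⁴ − (274)⁴ = 8.54×10^9 − 5.64×10^9 = 2.90×10^9 K⁴.
Q = 0.95 × 5.67×10⁻⁸ × 1.90 × 2.90×10^9 = 297 W.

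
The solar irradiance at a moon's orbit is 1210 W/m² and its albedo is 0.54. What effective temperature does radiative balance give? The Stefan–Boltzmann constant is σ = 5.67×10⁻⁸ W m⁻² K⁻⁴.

Power absorbed = (1−a)S·πR²; power emitted = 4πR²σT⁴. Equating and cancelling πR²:
T = ((1−a)S / 4σ)^(1/4) = (557 / (4 × 5.67×10⁻⁸))^(1/4) = (2.45×10^9)^(1/4).
T = 223 K.

T ≈ 223 K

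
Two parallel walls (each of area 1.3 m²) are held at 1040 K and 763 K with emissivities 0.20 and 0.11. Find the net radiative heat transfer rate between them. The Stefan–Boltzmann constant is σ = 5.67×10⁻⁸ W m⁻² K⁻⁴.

For two large parallel gray plates, q = σ(T₁⁴ − T₂⁴) / (1/ε₁ + 1/ε₂ − 1).
1/ε₁ + 1/ε₂ − 1 = 1/0.20 + 1/0.11 − 1 = 13.09.
T₁⁴ − T₂⁴ = 1.17×10^12 − 3.39×10^11 = 8.31×10^11 K⁴.
q = 5.67×10⁻⁸ × 8.31×10^11 / 13.09 = 3600 W/m².
Q = q·A = 3600 × 1.3 = 4680 W.

Q ≈ 4680 W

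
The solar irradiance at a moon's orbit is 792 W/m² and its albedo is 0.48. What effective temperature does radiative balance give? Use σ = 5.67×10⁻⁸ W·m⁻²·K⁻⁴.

T ≈ 206 K

Power absorbed = (1−a)S·πR²; power emitted = 4πR²σT⁴. Equating and cancelling πR²:
T = ((1−a)S / 4σ)^(1/4) = (412 / (4 × 5.67×10⁻⁸))^(1/4) = (1.82×10^9)^(1/4).
T = 206 K.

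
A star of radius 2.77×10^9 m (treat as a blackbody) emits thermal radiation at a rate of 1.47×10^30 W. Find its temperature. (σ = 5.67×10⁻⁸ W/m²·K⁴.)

T ≈ 22800 K

A = 4πr² = 4π × (2.77×10^9)² = 9.64×10^19 m².
From P = σAT⁴, T = (P / σA)^(1/4) = (1.47×10^30 / (5.67×10⁻⁸ × 9.64×10^19))^(1/4).
T = (2.69×10^17)^(1/4) = 22800 K.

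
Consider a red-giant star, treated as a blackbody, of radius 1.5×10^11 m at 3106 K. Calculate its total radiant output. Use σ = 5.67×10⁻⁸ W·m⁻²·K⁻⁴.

A = 4πr² = 4π × (1.5×10^11)² = 2.83×10^23 m².
P = σAT⁴ = 5.67×10⁻⁸ × 2.83×10^23 × (3106)⁴ = 5.67×10⁻⁸ × 2.83×10^23 × 9.31×10^13.
P = 1.49×10^30 W.

P ≈ 1.49×10^30 W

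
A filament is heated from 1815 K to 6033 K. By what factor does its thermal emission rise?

ratio ≈ 122

P ∝ T⁴, so the ratio is (6033/1815)⁴ = (3.324)⁴ = 122.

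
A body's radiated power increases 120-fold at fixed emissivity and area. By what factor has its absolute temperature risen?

factor ≈ 3.31

P ∝ T⁴ ⇒ T ∝ P^(1/4), so T scales by (120)^(1/4) = 3.31.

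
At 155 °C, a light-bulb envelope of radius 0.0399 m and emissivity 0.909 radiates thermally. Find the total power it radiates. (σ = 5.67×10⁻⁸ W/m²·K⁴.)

P ≈ 34.6 W

A = 4πr² = 4π × (0.0399)² = 0.0200 m².
155 °C = 428 K.
Stefan–Boltzmann: P = εσAT⁴ = 0.909 × 5.67×10⁻⁸ × 0.0200 × (428)⁴ = 0.909 × 5.67×10⁻⁸ × 0.0200 × 3.36×10^10.
P = 34.6 W.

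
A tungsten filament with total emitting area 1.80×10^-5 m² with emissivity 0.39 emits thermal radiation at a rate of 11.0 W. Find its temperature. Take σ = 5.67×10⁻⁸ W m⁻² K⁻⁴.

From P = εσAT⁴, T = (P / εσA)^(1/4) = (11.0 / (0.39 × 5.67×10⁻⁸ × 1.80×10^-5))^(1/4).
T = (2.76×10^13)^(1/4) = 2290 K.

T ≈ 2290 K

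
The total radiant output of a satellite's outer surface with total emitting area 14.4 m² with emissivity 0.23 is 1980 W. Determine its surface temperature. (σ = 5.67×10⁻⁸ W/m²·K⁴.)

From P = εσAT⁴, T = (P / εσA)^(1/4) = (1980 / (0.23 × 5.67×10⁻⁸ × 14.4))^(1/4).
T = (1.05×10^10)^(1/4) = 320 K.

T ≈ 320 K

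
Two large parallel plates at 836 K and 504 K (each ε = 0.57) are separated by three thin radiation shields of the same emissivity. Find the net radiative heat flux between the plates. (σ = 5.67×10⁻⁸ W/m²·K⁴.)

q ≈ 2400 W/m²

Each of the 4 gaps contributes resistance (2/ε − 1) = 2/0.57 − 1 = 2.509; total = 10.04.
q = σ(T₁⁴ − T₂⁴) / 10.04 = 5.67×10⁻⁸ × 4.24×10^11 / 10.04 = 2400 W/m².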